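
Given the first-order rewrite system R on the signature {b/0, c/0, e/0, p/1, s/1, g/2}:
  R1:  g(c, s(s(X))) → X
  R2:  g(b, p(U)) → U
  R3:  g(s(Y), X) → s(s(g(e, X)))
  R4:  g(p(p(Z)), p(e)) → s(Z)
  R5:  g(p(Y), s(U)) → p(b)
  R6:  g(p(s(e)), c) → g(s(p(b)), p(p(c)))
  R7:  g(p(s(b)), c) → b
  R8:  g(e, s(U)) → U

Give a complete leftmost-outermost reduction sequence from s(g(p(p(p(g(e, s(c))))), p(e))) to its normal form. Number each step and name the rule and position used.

1. s(g(p(p(p(g(e, s(c))))), p(e)))  →  s(s(p(g(e, s(c)))))   [R4 at 1]
2. s(s(p(g(e, s(c)))))  →  s(s(p(c)))   [R8 at 1.1.1]

s(s(p(c)))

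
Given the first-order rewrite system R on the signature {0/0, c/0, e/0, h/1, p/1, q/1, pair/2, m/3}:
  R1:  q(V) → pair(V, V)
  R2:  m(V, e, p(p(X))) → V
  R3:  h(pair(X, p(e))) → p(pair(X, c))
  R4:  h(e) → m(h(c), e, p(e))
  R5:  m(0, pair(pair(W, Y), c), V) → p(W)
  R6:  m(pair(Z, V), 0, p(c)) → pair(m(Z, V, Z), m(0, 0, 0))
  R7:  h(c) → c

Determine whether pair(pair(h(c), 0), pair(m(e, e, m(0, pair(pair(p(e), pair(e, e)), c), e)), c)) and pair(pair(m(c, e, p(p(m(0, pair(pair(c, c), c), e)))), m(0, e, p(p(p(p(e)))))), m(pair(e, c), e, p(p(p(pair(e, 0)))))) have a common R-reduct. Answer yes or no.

yes — NF(t₁) = pair(pair(c, 0), pair(e, c)), NF(t₂) = pair(pair(c, 0), pair(e, c))

Reduce t₁ = pair(pair(h(c), 0), pair(m(e, e, m(0, pair(pair(p(e), pair(e, e)), c), e)), c)):
1. pair(pair(h(c), 0), pair(m(e, e, m(0, pair(pair(p(e), pair(e, e)), c), e)), c))  →  pair(pair(c, 0), pair(m(e, e, m(0, pair(pair(p(e), pair(e, e)), c), e)), c))   [R7 at 1.1]
2. pair(pair(c, 0), pair(m(e, e, m(0, pair(pair(p(e), pair(e, e)), c), e)), c))  →  pair(pair(c, 0), pair(m(e, e, p(p(e))), c))   [R5 at 2.1.3]
3. pair(pair(c, 0), pair(m(e, e, p(p(e))), c))  →  pair(pair(c, 0), pair(e, c))   [R2 at 2.1]

Reduce t₂ = pair(pair(m(c, e, p(p(m(0, pair(pair(c, c), c), e)))), m(0, e, p(p(p(p(e)))))), m(pair(e, c), e, p(p(p(pair(e, 0)))))):
1. pair(pair(m(c, e, p(p(m(0, pair(pair(c, c), c), e)))), m(0, e, p(p(p(p(e)))))), m(pair(e, c), e, p(p(p(pair(e, 0))))))  →  pair(pair(c, m(0, e, p(p(p(p(e)))))), m(pair(e, c), e, p(p(p(pair(e, 0))))))   [R2 at 1.1]
2. pair(pair(c, m(0, e, p(p(p(p(e)))))), m(pair(e, c), e, p(p(p(pair(e, 0))))))  →  pair(pair(c, 0), m(pair(e, c), e, p(p(p(pair(e, 0))))))   [R2 at 1.2]
3. pair(pair(c, 0), m(pair(e, c), e, p(p(p(pair(e, 0))))))  →  pair(pair(c, 0), pair(e, c))   [R2 at 2]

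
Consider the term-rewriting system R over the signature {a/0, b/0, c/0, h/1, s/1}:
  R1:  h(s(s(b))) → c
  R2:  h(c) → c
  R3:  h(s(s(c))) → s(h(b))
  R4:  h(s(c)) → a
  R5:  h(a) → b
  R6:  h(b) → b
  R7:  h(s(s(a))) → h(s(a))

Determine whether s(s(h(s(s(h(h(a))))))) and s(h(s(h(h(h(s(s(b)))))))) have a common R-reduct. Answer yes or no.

no — NF(t₁) = s(s(c)), NF(t₂) = s(a)

Reduce t₁ = s(s(h(s(s(h(h(a))))))):
1. s(s(h(s(s(h(h(a)))))))  →  s(s(h(s(s(h(b))))))   [R5 at 1.1.1.1.1.1]
2. s(s(h(s(s(h(b))))))  →  s(s(h(s(s(b)))))   [R6 at 1.1.1.1.1]
3. s(s(h(s(s(b)))))  →  s(s(c))   [R1 at 1.1]

Reduce t₂ = s(h(s(h(h(h(s(s(b)))))))):
1. s(h(s(h(h(h(s(s(b))))))))  →  s(h(s(h(h(c)))))   [R1 at 1.1.1.1.1]
2. s(h(s(h(h(c)))))  →  s(h(s(h(c))))   [R2 at 1.1.1.1]
3. s(h(s(h(c))))  →  s(h(s(c)))   [R2 at 1.1.1]
4. s(h(s(c)))  →  s(a)   [R4 at 1]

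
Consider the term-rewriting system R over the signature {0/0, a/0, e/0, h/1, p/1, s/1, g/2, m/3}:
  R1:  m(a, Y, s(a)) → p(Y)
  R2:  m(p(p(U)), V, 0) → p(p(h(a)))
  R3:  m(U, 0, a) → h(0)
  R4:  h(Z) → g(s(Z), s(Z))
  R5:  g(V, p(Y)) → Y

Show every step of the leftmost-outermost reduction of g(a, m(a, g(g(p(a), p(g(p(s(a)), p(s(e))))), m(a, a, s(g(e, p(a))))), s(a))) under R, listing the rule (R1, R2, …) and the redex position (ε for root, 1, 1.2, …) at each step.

1. g(a, m(a, g(g(p(a), p(g(p(s(a)), p(s(e))))), m(a, a, s(g(e, p(a))))), s(a)))  →  g(a, p(g(g(p(a), p(g(p(s(a)), p(s(e))))), m(a, a, s(g(e, p(a)))))))   [R1 at 2]
2. g(a, p(g(g(p(a), p(g(p(s(a)), p(s(e))))), m(a, a, s(g(e, p(a)))))))  →  g(g(p(a), p(g(p(s(a)), p(s(e))))), m(a, a, s(g(e, p(a)))))   [R5 at ε]
3. g(g(p(a), p(g(p(s(a)), p(s(e))))), m(a, a, s(g(e, p(a)))))  →  g(g(p(s(a)), p(s(e))), m(a, a, s(g(e, p(a)))))   [R5 at 1]
4. g(g(p(s(a)), p(s(e))), m(a, a, s(g(e, p(a)))))  →  g(s(e), m(a, a, s(g(e, p(a)))))   [R5 at 1]
5. g(s(e), m(a, a, s(g(e, p(a)))))  →  g(s(e), m(a, a, s(a)))   [R5 at 2.3.1]
6. g(s(e), m(a, a, s(a)))  →  g(s(e), p(a))   [R1 at 2]
7. g(s(e), p(a))  →  a   [R5 at ε]

a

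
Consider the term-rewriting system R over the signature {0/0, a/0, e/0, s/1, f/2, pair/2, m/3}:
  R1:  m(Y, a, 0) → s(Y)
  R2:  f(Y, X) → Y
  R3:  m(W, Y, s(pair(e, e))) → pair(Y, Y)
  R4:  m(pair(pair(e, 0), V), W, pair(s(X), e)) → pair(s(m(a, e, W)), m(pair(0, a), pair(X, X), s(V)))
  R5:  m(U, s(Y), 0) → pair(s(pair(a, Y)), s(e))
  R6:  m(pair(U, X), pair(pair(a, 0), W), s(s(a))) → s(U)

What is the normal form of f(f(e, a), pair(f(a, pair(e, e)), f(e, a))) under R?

e

1. f(f(e, a), pair(f(a, pair(e, e)), f(e, a)))  →  f(e, a)   [R2 at ε]
2. f(e, a)  →  e   [R2 at ε]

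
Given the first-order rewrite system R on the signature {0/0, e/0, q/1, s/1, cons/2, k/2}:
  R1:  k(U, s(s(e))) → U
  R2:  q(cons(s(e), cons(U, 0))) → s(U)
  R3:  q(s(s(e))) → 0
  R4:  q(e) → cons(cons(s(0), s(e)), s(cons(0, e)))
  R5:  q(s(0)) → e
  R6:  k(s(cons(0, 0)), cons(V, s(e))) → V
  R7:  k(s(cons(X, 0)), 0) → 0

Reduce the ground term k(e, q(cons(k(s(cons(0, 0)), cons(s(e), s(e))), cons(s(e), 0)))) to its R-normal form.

1. k(e, q(cons(k(s(cons(0, 0)), cons(s(e), s(e))), cons(s(e), 0))))  →  k(e, q(cons(s(e), cons(s(e), 0))))   [R6 at 2.1.1]
2. k(e, q(cons(s(e), cons(s(e), 0))))  →  k(e, s(s(e)))   [R2 at 2]
3. k(e, s(s(e)))  →  e   [R1 at ε]

e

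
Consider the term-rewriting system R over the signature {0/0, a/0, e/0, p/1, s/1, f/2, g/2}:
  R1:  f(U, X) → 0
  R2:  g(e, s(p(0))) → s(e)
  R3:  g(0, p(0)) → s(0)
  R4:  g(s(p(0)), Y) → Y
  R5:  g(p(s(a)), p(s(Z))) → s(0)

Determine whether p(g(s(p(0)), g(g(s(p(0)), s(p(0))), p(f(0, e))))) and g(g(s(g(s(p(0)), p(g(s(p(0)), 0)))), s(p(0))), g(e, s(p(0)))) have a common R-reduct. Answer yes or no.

Reduce t₁ = p(g(s(p(0)), g(g(s(p(0)), s(p(0))), p(f(0, e))))):
1. p(g(s(p(0)), g(g(s(p(0)), s(p(0))), p(f(0, e)))))  →  p(g(g(s(p(0)), s(p(0))), p(f(0, e))))   [R4 at 1]
2. p(g(g(s(p(0)), s(p(0))), p(f(0, e))))  →  p(g(s(p(0)), p(f(0, e))))   [R4 at 1.1]
3. p(g(s(p(0)), p(f(0, e))))  →  p(p(f(0, e)))   [R4 at 1]
4. p(p(f(0, e)))  →  p(p(0))   [R1 at 1.1]

Reduce t₂ = g(g(s(g(s(p(0)), p(g(s(p(0)), 0)))), s(p(0))), g(e, s(p(0)))):
1. g(g(s(g(s(p(0)), p(g(s(p(0)), 0)))), s(p(0))), g(e, s(p(0))))  →  g(g(s(p(g(s(p(0)), 0))), s(p(0))), g(e, s(p(0))))   [R4 at 1.1.1]
2. g(g(s(p(g(s(p(0)), 0))), s(p(0))), g(e, s(p(0))))  →  g(g(s(p(0)), s(p(0))), g(e, s(p(0))))   [R4 at 1.1.1.1]
3. g(g(s(p(0)), s(p(0))), g(e, s(p(0))))  →  g(s(p(0)), g(e, s(p(0))))   [R4 at 1]
4. g(s(p(0)), g(e, s(p(0))))  →  g(e, s(p(0)))   [R4 at ε]
5. g(e, s(p(0)))  →  s(e)   [R2 at ε]

no — NF(t₁) = p(p(0)), NF(t₂) = s(e)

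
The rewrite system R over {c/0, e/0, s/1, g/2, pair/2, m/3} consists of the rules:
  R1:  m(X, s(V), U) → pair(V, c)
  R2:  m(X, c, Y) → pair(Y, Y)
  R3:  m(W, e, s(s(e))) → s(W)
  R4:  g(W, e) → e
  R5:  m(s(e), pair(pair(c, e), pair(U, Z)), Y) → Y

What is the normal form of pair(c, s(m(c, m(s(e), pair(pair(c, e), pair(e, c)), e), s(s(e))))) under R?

pair(c, s(s(c)))

1. pair(c, s(m(c, m(s(e), pair(pair(c, e), pair(e, c)), e), s(s(e)))))  →  pair(c, s(m(c, e, s(s(e)))))   [R5 at 2.1.2]
2. pair(c, s(m(c, e, s(s(e)))))  →  pair(c, s(s(c)))   [R3 at 2.1]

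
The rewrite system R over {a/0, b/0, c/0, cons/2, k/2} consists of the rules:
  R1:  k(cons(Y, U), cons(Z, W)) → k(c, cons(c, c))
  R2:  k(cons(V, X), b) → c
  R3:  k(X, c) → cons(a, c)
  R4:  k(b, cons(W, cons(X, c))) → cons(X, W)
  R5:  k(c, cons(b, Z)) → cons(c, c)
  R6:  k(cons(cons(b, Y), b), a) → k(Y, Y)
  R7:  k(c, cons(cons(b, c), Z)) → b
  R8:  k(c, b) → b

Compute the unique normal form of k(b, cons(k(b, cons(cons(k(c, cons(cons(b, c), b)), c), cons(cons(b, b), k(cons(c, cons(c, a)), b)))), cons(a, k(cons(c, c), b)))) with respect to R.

1. k(b, cons(k(b, cons(cons(k(c, cons(cons(b, c), b)), c), cons(cons(b, b), k(cons(c, cons(c, a)), b)))), cons(a, k(cons(c, c), b))))  →  k(b, cons(k(b, cons(cons(b, c), cons(cons(b, b), k(cons(c, cons(c, a)), b)))), cons(a, k(cons(c, c), b))))   [R7 at 2.1.2.1.1]
2. k(b, cons(k(b, cons(cons(b, c), cons(cons(b, b), k(cons(c, cons(c, a)), b)))), cons(a, k(cons(c, c), b))))  →  k(b, cons(k(b, cons(cons(b, c), cons(cons(b, b), c))), cons(a, k(cons(c, c), b))))   [R2 at 2.1.2.2.2]
3. k(b, cons(k(b, cons(cons(b, c), cons(cons(b, b), c))), cons(a, k(cons(c, c), b))))  →  k(b, cons(cons(cons(b, b), cons(b, c)), cons(a, k(cons(c, c), b))))   [R4 at 2.1]
4. k(b, cons(cons(cons(b, b), cons(b, c)), cons(a, k(cons(c, c), b))))  →  k(b, cons(cons(cons(b, b), cons(b, c)), cons(a, c)))   [R2 at 2.2.2]
5. k(b, cons(cons(cons(b, b), cons(b, c)), cons(a, c)))  →  cons(a, cons(cons(b, b), cons(b, c)))   [R4 at ε]

cons(a, cons(cons(b, b), cons(b, c)))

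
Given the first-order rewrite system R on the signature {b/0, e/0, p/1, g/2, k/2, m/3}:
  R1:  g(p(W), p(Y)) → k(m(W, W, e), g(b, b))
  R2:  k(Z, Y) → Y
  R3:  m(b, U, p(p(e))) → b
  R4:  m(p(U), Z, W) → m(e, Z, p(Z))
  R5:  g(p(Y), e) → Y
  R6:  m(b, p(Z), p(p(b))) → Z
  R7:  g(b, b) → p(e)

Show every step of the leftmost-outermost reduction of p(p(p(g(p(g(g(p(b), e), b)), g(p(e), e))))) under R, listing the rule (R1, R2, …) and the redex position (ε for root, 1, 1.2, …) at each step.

1. p(p(p(g(p(g(g(p(b), e), b)), g(p(e), e)))))  →  p(p(p(g(p(g(b, b)), g(p(e), e)))))   [R5 at 1.1.1.1.1.1]
2. p(p(p(g(p(g(b, b)), g(p(e), e)))))  →  p(p(p(g(p(p(e)), g(p(e), e)))))   [R7 at 1.1.1.1.1]
3. p(p(p(g(p(p(e)), g(p(e), e)))))  →  p(p(p(g(p(p(e)), e))))   [R5 at 1.1.1.2]
4. p(p(p(g(p(p(e)), e))))  →  p(p(p(p(e))))   [R5 at 1.1.1]

p(p(p(p(e))))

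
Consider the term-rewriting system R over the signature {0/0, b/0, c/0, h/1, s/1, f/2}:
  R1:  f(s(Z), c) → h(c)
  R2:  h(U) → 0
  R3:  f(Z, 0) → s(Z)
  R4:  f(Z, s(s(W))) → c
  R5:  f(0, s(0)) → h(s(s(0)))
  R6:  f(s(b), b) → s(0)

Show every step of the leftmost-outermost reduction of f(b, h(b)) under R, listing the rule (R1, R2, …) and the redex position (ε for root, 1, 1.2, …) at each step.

s(b)

1. f(b, h(b))  →  f(b, 0)   [R2 at 2]
2. f(b, 0)  →  s(b)   [R3 at ε]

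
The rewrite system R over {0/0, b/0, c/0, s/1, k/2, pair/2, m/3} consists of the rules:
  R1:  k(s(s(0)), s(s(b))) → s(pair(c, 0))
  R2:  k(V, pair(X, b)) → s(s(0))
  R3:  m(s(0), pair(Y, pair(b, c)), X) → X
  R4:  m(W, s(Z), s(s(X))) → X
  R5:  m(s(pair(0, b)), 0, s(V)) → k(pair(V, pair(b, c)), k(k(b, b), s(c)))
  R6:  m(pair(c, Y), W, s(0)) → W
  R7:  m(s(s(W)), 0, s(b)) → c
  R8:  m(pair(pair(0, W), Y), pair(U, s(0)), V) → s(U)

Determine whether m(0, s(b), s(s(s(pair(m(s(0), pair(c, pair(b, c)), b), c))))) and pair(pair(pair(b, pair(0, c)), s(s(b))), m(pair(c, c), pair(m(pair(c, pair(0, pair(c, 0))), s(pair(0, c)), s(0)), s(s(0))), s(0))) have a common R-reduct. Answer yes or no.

Reduce t₁ = m(0, s(b), s(s(s(pair(m(s(0), pair(c, pair(b, c)), b), c))))):
1. m(0, s(b), s(s(s(pair(m(s(0), pair(c, pair(b, c)), b), c)))))  →  s(pair(m(s(0), pair(c, pair(b, c)), b), c))   [R4 at ε]
2. s(pair(m(s(0), pair(c, pair(b, c)), b), c))  →  s(pair(b, c))   [R3 at 1.1]

Reduce t₂ = pair(pair(pair(b, pair(0, c)), s(s(b))), m(pair(c, c), pair(m(pair(c, pair(0, pair(c, 0))), s(pair(0, c)), s(0)), s(s(0))), s(0))):
1. pair(pair(pair(b, pair(0, c)), s(s(b))), m(pair(c, c), pair(m(pair(c, pair(0, pair(c, 0))), s(pair(0, c)), s(0)), s(s(0))), s(0)))  →  pair(pair(pair(b, pair(0, c)), s(s(b))), pair(m(pair(c, pair(0, pair(c, 0))), s(pair(0, c)), s(0)), s(s(0))))   [R6 at 2]
2. pair(pair(pair(b, pair(0, c)), s(s(b))), pair(m(pair(c, pair(0, pair(c, 0))), s(pair(0, c)), s(0)), s(s(0))))  →  pair(pair(pair(b, pair(0, c)), s(s(b))), pair(s(pair(0, c)), s(s(0))))   [R6 at 2.1]

no — NF(t₁) = s(pair(b, c)), NF(t₂) = pair(pair(pair(b, pair(0, c)), s(s(b))), pair(s(pair(0, c)), s(s(0))))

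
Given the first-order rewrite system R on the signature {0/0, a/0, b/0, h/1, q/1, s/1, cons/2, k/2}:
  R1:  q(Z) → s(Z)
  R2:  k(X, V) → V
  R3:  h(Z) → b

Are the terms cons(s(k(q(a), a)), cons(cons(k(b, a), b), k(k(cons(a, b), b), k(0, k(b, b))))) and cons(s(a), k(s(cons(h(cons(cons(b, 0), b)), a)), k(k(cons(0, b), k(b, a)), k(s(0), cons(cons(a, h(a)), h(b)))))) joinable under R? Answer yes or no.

Reduce t₁ = cons(s(k(q(a), a)), cons(cons(k(b, a), b), k(k(cons(a, b), b), k(0, k(b, b))))):
1. cons(s(k(q(a), a)), cons(cons(k(b, a), b), k(k(cons(a, b), b), k(0, k(b, b)))))  →  cons(s(a), cons(cons(k(b, a), b), k(k(cons(a, b), b), k(0, k(b, b)))))   [R2 at 1.1]
2. cons(s(a), cons(cons(k(b, a), b), k(k(cons(a, b), b), k(0, k(b, b)))))  →  cons(s(a), cons(cons(a, b), k(k(cons(a, b), b), k(0, k(b, b)))))   [R2 at 2.1.1]
3. cons(s(a), cons(cons(a, b), k(k(cons(a, b), b), k(0, k(b, b)))))  →  cons(s(a), cons(cons(a, b), k(0, k(b, b))))   [R2 at 2.2]
4. cons(s(a), cons(cons(a, b), k(0, k(b, b))))  →  cons(s(a), cons(cons(a, b), k(b, b)))   [R2 at 2.2]
5. cons(s(a), cons(cons(a, b), k(b, b)))  →  cons(s(a), cons(cons(a, b), b))   [R2 at 2.2]

Reduce t₂ = cons(s(a), k(s(cons(h(cons(cons(b, 0), b)), a)), k(k(cons(0, b), k(b, a)), k(s(0), cons(cons(a, h(a)), h(b)))))):
1. cons(s(a), k(s(cons(h(cons(cons(b, 0), b)), a)), k(k(cons(0, b), k(b, a)), k(s(0), cons(cons(a, h(a)), h(b))))))  →  cons(s(a), k(k(cons(0, b), k(b, a)), k(s(0), cons(cons(a, h(a)), h(b)))))   [R2 at 2]
2. cons(s(a), k(k(cons(0, b), k(b, a)), k(s(0), cons(cons(a, h(a)), h(b)))))  →  cons(s(a), k(s(0), cons(cons(a, h(a)), h(b))))   [R2 at 2]
3. cons(s(a), k(s(0), cons(cons(a, h(a)), h(b))))  →  cons(s(a), cons(cons(a, h(a)), h(b)))   [R2 at 2]
4. cons(s(a), cons(cons(a, h(a)), h(b)))  →  cons(s(a), cons(cons(a, b), h(b)))   [R3 at 2.1.2]
5. cons(s(a), cons(cons(a, b), h(b)))  →  cons(s(a), cons(cons(a, b), b))   [R3 at 2.2]

yes — NF(t₁) = cons(s(a), cons(cons(a, b), b)), NF(t₂) = cons(s(a), cons(cons(a, b), b))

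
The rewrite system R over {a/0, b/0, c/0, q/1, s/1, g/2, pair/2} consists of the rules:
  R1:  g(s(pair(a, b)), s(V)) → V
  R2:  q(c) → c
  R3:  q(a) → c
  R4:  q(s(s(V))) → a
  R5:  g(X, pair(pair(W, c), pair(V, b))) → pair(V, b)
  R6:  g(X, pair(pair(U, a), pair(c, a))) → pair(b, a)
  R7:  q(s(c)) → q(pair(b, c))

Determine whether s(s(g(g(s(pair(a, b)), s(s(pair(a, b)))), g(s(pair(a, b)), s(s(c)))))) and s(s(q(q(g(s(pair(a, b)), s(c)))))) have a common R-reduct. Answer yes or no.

Reduce t₁ = s(s(g(g(s(pair(a, b)), s(s(pair(a, b)))), g(s(pair(a, b)), s(s(c)))))):
1. s(s(g(g(s(pair(a, b)), s(s(pair(a, b)))), g(s(pair(a, b)), s(s(c))))))  →  s(s(g(s(pair(a, b)), g(s(pair(a, b)), s(s(c))))))   [R1 at 1.1.1]
2. s(s(g(s(pair(a, b)), g(s(pair(a, b)), s(s(c))))))  →  s(s(g(s(pair(a, b)), s(c))))   [R1 at 1.1.2]
3. s(s(g(s(pair(a, b)), s(c))))  →  s(s(c))   [R1 at 1.1]

Reduce t₂ = s(s(q(q(g(s(pair(a, b)), s(c)))))):
1. s(s(q(q(g(s(pair(a, b)), s(c))))))  →  s(s(q(q(c))))   [R1 at 1.1.1.1]
2. s(s(q(q(c))))  →  s(s(q(c)))   [R2 at 1.1.1]
3. s(s(q(c)))  →  s(s(c))   [R2 at 1.1]

yes — NF(t₁) = s(s(c)), NF(t₂) = s(s(c))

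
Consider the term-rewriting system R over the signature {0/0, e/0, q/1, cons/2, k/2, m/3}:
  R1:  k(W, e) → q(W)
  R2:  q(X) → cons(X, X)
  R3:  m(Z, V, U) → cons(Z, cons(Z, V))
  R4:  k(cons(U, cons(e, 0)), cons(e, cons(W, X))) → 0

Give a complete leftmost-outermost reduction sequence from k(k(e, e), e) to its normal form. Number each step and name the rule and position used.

1. k(k(e, e), e)  →  q(k(e, e))   [R1 at ε]
2. q(k(e, e))  →  cons(k(e, e), k(e, e))   [R2 at ε]
3. cons(k(e, e), k(e, e))  →  cons(q(e), k(e, e))   [R1 at 1]
4. cons(q(e), k(e, e))  →  cons(cons(e, e), k(e, e))   [R2 at 1]
5. cons(cons(e, e), k(e, e))  →  cons(cons(e, e), q(e))   [R1 at 2]
6. cons(cons(e, e), q(e))  →  cons(cons(e, e), cons(e, e))   [R2 at 2]

cons(cons(e, e), cons(e, e))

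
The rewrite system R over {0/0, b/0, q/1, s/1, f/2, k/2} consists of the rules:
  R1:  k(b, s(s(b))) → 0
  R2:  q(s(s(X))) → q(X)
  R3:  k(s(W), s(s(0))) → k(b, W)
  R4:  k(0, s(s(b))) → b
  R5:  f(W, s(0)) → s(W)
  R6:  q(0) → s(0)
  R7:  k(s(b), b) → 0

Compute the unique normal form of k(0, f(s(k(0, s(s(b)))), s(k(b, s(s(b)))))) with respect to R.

b

1. k(0, f(s(k(0, s(s(b)))), s(k(b, s(s(b))))))  →  k(0, f(s(b), s(k(b, s(s(b))))))   [R4 at 2.1.1]
2. k(0, f(s(b), s(k(b, s(s(b))))))  →  k(0, f(s(b), s(0)))   [R1 at 2.2.1]
3. k(0, f(s(b), s(0)))  →  k(0, s(s(b)))   [R5 at 2]
4. k(0, s(s(b)))  →  b   [R4 at ε]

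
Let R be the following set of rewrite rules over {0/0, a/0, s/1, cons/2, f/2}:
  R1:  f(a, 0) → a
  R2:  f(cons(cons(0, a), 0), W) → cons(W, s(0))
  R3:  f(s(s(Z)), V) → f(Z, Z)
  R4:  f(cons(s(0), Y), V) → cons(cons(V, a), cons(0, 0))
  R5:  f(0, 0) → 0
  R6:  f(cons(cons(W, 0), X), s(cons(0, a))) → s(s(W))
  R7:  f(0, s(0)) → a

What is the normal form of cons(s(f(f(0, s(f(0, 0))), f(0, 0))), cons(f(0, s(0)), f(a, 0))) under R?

1. cons(s(f(f(0, s(f(0, 0))), f(0, 0))), cons(f(0, s(0)), f(a, 0)))  →  cons(s(f(f(0, s(0)), f(0, 0))), cons(f(0, s(0)), f(a, 0)))   [R5 at 1.1.1.2.1]
2. cons(s(f(f(0, s(0)), f(0, 0))), cons(f(0, s(0)), f(a, 0)))  →  cons(s(f(a, f(0, 0))), cons(f(0, s(0)), f(a, 0)))   [R7 at 1.1.1]
3. cons(s(f(a, f(0, 0))), cons(f(0, s(0)), f(a, 0)))  →  cons(s(f(a, 0)), cons(f(0, s(0)), f(a, 0)))   [R5 at 1.1.2]
4. cons(s(f(a, 0)), cons(f(0, s(0)), f(a, 0)))  →  cons(s(a), cons(f(0, s(0)), f(a, 0)))   [R1 at 1.1]
5. cons(s(a), cons(f(0, s(0)), f(a, 0)))  →  cons(s(a), cons(a, f(a, 0)))   [R7 at 2.1]
6. cons(s(a), cons(a, f(a, 0)))  →  cons(s(a), cons(a, a))   [R1 at 2.2]

cons(s(a), cons(a, a))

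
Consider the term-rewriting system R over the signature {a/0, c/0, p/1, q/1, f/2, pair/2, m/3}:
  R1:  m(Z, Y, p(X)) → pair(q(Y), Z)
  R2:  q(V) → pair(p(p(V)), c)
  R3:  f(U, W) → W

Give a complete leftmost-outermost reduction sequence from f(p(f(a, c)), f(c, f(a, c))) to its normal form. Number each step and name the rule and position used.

c

1. f(p(f(a, c)), f(c, f(a, c)))  →  f(c, f(a, c))   [R3 at ε]
2. f(c, f(a, c))  →  f(a, c)   [R3 at ε]
3. f(a, c)  →  c   [R3 at ε]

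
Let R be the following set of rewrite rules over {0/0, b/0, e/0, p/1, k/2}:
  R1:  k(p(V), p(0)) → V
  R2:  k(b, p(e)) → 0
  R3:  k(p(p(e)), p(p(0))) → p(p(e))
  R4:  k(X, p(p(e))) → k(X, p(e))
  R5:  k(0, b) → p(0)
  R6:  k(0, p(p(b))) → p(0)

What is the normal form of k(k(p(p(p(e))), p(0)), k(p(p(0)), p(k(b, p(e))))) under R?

1. k(k(p(p(p(e))), p(0)), k(p(p(0)), p(k(b, p(e)))))  →  k(p(p(e)), k(p(p(0)), p(k(b, p(e)))))   [R1 at 1]
2. k(p(p(e)), k(p(p(0)), p(k(b, p(e)))))  →  k(p(p(e)), k(p(p(0)), p(0)))   [R2 at 2.2.1]
3. k(p(p(e)), k(p(p(0)), p(0)))  →  k(p(p(e)), p(0))   [R1 at 2]
4. k(p(p(e)), p(0))  →  p(e)   [R1 at ε]

p(e)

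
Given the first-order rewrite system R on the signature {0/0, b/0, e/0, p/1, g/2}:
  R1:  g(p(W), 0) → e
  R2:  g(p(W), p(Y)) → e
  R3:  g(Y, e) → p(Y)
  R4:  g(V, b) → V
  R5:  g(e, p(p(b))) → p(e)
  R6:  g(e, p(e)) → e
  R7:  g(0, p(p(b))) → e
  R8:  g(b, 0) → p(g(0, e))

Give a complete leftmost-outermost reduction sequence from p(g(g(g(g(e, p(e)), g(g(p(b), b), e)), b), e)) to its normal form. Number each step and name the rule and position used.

p(p(p(e)))

1. p(g(g(g(g(e, p(e)), g(g(p(b), b), e)), b), e))  →  p(p(g(g(g(e, p(e)), g(g(p(b), b), e)), b)))   [R3 at 1]
2. p(p(g(g(g(e, p(e)), g(g(p(b), b), e)), b)))  →  p(p(g(g(e, p(e)), g(g(p(b), b), e))))   [R4 at 1.1]
3. p(p(g(g(e, p(e)), g(g(p(b), b), e))))  →  p(p(g(e, g(g(p(b), b), e))))   [R6 at 1.1.1]
4. p(p(g(e, g(g(p(b), b), e))))  →  p(p(g(e, p(g(p(b), b)))))   [R3 at 1.1.2]
5. p(p(g(e, p(g(p(b), b)))))  →  p(p(g(e, p(p(b)))))   [R4 at 1.1.2.1]
6. p(p(g(e, p(p(b)))))  →  p(p(p(e)))   [R5 at 1.1]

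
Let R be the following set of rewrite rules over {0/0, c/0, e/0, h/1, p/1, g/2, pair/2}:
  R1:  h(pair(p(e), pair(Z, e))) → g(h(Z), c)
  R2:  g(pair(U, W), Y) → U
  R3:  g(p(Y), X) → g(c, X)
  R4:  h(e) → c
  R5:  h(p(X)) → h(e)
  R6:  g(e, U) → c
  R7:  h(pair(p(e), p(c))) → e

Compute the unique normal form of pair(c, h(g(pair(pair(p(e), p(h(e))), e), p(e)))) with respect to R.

pair(c, e)

1. pair(c, h(g(pair(pair(p(e), p(h(e))), e), p(e))))  →  pair(c, h(pair(p(e), p(h(e)))))   [R2 at 2.1]
2. pair(c, h(pair(p(e), p(h(e)))))  →  pair(c, h(pair(p(e), p(c))))   [R4 at 2.1.2.1]
3. pair(c, h(pair(p(e), p(c))))  →  pair(c, e)   [R7 at 2]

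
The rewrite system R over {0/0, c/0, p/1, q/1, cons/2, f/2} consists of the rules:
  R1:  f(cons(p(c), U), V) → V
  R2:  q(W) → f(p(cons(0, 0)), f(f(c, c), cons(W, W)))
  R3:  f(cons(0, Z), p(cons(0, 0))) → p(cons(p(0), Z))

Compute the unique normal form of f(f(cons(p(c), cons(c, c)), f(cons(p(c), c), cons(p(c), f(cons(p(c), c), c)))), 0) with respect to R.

0

1. f(f(cons(p(c), cons(c, c)), f(cons(p(c), c), cons(p(c), f(cons(p(c), c), c)))), 0)  →  f(f(cons(p(c), c), cons(p(c), f(cons(p(c), c), c))), 0)   [R1 at 1]
2. f(f(cons(p(c), c), cons(p(c), f(cons(p(c), c), c))), 0)  →  f(cons(p(c), f(cons(p(c), c), c)), 0)   [R1 at 1]
3. f(cons(p(c), f(cons(p(c), c), c)), 0)  →  0   [R1 at ε]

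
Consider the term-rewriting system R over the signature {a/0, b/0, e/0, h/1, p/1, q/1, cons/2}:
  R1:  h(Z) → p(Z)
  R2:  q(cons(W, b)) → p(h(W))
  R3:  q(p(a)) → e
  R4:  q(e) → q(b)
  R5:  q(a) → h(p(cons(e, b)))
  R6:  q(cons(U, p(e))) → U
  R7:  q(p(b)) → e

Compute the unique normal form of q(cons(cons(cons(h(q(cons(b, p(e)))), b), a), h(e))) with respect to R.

cons(cons(p(b), b), a)

1. q(cons(cons(cons(h(q(cons(b, p(e)))), b), a), h(e)))  →  q(cons(cons(cons(p(q(cons(b, p(e)))), b), a), h(e)))   [R1 at 1.1.1.1]
2. q(cons(cons(cons(p(q(cons(b, p(e)))), b), a), h(e)))  →  q(cons(cons(cons(p(b), b), a), h(e)))   [R6 at 1.1.1.1.1]
3. q(cons(cons(cons(p(b), b), a), h(e)))  →  q(cons(cons(cons(p(b), b), a), p(e)))   [R1 at 1.2]
4. q(cons(cons(cons(p(b), b), a), p(e)))  →  cons(cons(p(b), b), a)   [R6 at ε]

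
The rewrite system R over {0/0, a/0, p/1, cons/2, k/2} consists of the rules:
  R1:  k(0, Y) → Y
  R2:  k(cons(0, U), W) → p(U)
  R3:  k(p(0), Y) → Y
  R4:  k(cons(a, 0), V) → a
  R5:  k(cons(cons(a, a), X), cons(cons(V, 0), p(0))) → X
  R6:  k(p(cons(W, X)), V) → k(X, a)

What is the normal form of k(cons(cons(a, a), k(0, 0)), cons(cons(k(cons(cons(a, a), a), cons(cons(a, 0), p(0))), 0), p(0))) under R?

1. k(cons(cons(a, a), k(0, 0)), cons(cons(k(cons(cons(a, a), a), cons(cons(a, 0), p(0))), 0), p(0)))  →  k(0, 0)   [R5 at ε]
2. k(0, 0)  →  0   [R1 at ε]

0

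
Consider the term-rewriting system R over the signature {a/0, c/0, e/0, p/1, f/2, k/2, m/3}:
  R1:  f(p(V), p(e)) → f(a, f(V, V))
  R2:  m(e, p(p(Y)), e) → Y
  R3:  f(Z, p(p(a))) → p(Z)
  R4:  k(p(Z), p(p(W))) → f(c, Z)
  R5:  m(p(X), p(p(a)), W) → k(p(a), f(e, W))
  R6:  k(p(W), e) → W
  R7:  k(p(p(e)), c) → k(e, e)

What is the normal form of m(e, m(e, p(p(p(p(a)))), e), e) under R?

a

1. m(e, m(e, p(p(p(p(a)))), e), e)  →  m(e, p(p(a)), e)   [R2 at 2]
2. m(e, p(p(a)), e)  →  a   [R2 at ε]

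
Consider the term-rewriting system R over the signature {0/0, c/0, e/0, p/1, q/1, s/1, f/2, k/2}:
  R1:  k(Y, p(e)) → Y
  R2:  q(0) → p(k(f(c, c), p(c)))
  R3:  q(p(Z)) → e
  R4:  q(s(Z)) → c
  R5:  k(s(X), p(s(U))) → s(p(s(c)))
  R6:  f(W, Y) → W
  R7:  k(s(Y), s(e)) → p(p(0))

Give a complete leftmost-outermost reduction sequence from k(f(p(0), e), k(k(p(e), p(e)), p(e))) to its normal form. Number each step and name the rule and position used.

p(0)

1. k(f(p(0), e), k(k(p(e), p(e)), p(e)))  →  k(p(0), k(k(p(e), p(e)), p(e)))   [R6 at 1]
2. k(p(0), k(k(p(e), p(e)), p(e)))  →  k(p(0), k(p(e), p(e)))   [R1 at 2]
3. k(p(0), k(p(e), p(e)))  →  k(p(0), p(e))   [R1 at 2]
4. k(p(0), p(e))  →  p(0)   [R1 at ε]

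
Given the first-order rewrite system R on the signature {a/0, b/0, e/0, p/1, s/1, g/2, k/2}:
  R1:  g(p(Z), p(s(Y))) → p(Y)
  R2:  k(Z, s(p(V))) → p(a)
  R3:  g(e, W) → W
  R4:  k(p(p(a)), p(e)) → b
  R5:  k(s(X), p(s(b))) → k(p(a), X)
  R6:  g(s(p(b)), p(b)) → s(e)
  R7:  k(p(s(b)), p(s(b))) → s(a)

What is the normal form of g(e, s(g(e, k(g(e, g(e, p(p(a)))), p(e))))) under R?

1. g(e, s(g(e, k(g(e, g(e, p(p(a)))), p(e)))))  →  s(g(e, k(g(e, g(e, p(p(a)))), p(e))))   [R3 at ε]
2. s(g(e, k(g(e, g(e, p(p(a)))), p(e))))  →  s(k(g(e, g(e, p(p(a)))), p(e)))   [R3 at 1]
3. s(k(g(e, g(e, p(p(a)))), p(e)))  →  s(k(g(e, p(p(a))), p(e)))   [R3 at 1.1]
4. s(k(g(e, p(p(a))), p(e)))  →  s(k(p(p(a)), p(e)))   [R3 at 1.1]
5. s(k(p(p(a)), p(e)))  →  s(b)   [R4 at 1]

s(b)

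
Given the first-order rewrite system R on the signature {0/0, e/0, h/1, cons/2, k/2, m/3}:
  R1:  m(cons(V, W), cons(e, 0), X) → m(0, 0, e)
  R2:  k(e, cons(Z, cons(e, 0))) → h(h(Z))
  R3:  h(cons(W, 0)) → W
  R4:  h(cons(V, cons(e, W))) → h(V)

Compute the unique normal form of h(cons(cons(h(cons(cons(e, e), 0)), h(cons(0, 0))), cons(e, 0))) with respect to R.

1. h(cons(cons(h(cons(cons(e, e), 0)), h(cons(0, 0))), cons(e, 0)))  →  h(cons(h(cons(cons(e, e), 0)), h(cons(0, 0))))   [R4 at ε]
2. h(cons(h(cons(cons(e, e), 0)), h(cons(0, 0))))  →  h(cons(cons(e, e), h(cons(0, 0))))   [R3 at 1.1]
3. h(cons(cons(e, e), h(cons(0, 0))))  →  h(cons(cons(e, e), 0))   [R3 at 1.2]
4. h(cons(cons(e, e), 0))  →  cons(e, e)   [R3 at ε]

cons(e, e)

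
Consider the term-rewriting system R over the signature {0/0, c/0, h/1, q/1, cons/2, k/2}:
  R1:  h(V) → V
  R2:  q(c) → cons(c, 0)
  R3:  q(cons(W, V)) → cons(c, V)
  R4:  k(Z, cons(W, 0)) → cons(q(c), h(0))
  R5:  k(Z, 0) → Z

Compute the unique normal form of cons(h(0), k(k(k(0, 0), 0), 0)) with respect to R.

cons(0, 0)

1. cons(h(0), k(k(k(0, 0), 0), 0))  →  cons(0, k(k(k(0, 0), 0), 0))   [R1 at 1]
2. cons(0, k(k(k(0, 0), 0), 0))  →  cons(0, k(k(0, 0), 0))   [R5 at 2]
3. cons(0, k(k(0, 0), 0))  →  cons(0, k(0, 0))   [R5 at 2]
4. cons(0, k(0, 0))  →  cons(0, 0)   [R5 at 2]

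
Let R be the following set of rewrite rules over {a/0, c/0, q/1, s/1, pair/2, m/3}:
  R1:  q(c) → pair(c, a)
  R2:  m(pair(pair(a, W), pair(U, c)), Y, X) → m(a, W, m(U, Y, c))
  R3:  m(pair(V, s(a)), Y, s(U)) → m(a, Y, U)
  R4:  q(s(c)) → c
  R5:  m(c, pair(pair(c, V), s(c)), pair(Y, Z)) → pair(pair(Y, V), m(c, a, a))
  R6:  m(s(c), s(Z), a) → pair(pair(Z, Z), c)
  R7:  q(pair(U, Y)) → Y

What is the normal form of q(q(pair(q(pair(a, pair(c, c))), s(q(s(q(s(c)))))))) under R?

1. q(q(pair(q(pair(a, pair(c, c))), s(q(s(q(s(c))))))))  →  q(s(q(s(q(s(c))))))   [R7 at 1]
2. q(s(q(s(q(s(c))))))  →  q(s(q(s(c))))   [R4 at 1.1.1.1]
3. q(s(q(s(c))))  →  q(s(c))   [R4 at 1.1]
4. q(s(c))  →  c   [R4 at ε]

c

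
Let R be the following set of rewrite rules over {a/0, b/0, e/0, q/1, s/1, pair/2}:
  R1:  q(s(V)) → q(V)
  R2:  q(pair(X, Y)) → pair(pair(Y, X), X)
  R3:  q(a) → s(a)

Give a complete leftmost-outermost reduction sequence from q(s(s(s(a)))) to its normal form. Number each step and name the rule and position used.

1. q(s(s(s(a))))  →  q(s(s(a)))   [R1 at ε]
2. q(s(s(a)))  →  q(s(a))   [R1 at ε]
3. q(s(a))  →  q(a)   [R1 at ε]
4. q(a)  →  s(a)   [R3 at ε]

s(a)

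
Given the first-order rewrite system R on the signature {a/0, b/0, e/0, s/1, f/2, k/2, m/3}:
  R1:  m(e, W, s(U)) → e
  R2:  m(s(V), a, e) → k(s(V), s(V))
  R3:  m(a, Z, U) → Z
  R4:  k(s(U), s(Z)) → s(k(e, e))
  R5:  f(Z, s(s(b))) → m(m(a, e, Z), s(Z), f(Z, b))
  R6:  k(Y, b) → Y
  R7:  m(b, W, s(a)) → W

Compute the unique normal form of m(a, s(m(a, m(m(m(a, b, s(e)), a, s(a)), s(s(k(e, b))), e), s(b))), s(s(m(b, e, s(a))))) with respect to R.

s(s(s(e)))

1. m(a, s(m(a, m(m(m(a, b, s(e)), a, s(a)), s(s(k(e, b))), e), s(b))), s(s(m(b, e, s(a)))))  →  s(m(a, m(m(m(a, b, s(e)), a, s(a)), s(s(k(e, b))), e), s(b)))   [R3 at ε]
2. s(m(a, m(m(m(a, b, s(e)), a, s(a)), s(s(k(e, b))), e), s(b)))  →  s(m(m(m(a, b, s(e)), a, s(a)), s(s(k(e, b))), e))   [R3 at 1]
3. s(m(m(m(a, b, s(e)), a, s(a)), s(s(k(e, b))), e))  →  s(m(m(b, a, s(a)), s(s(k(e, b))), e))   [R3 at 1.1.1]
4. s(m(m(b, a, s(a)), s(s(k(e, b))), e))  →  s(m(a, s(s(k(e, b))), e))   [R7 at 1.1]
5. s(m(a, s(s(k(e, b))), e))  →  s(s(s(k(e, b))))   [R3 at 1]
6. s(s(s(k(e, b))))  →  s(s(s(e)))   [R6 at 1.1.1]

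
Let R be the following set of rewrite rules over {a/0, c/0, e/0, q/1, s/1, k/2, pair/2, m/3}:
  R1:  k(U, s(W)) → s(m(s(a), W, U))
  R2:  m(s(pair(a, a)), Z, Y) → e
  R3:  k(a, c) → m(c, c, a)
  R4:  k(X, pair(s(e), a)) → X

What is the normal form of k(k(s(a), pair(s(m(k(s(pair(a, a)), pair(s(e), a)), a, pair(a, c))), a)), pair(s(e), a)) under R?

1. k(k(s(a), pair(s(m(k(s(pair(a, a)), pair(s(e), a)), a, pair(a, c))), a)), pair(s(e), a))  →  k(s(a), pair(s(m(k(s(pair(a, a)), pair(s(e), a)), a, pair(a, c))), a))   [R4 at ε]
2. k(s(a), pair(s(m(k(s(pair(a, a)), pair(s(e), a)), a, pair(a, c))), a))  →  k(s(a), pair(s(m(s(pair(a, a)), a, pair(a, c))), a))   [R4 at 2.1.1.1]
3. k(s(a), pair(s(m(s(pair(a, a)), a, pair(a, c))), a))  →  k(s(a), pair(s(e), a))   [R2 at 2.1.1]
4. k(s(a), pair(s(e), a))  →  s(a)   [R4 at ε]

s(a)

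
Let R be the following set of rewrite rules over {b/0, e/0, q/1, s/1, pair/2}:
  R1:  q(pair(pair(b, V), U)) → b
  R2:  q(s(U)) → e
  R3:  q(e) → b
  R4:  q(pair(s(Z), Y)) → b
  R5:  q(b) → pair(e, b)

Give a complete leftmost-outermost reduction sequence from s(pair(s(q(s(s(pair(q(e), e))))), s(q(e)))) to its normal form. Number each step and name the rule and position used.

s(pair(s(e), s(b)))

1. s(pair(s(q(s(s(pair(q(e), e))))), s(q(e))))  →  s(pair(s(e), s(q(e))))   [R2 at 1.1.1]
2. s(pair(s(e), s(q(e))))  →  s(pair(s(e), s(b)))   [R3 at 1.2.1]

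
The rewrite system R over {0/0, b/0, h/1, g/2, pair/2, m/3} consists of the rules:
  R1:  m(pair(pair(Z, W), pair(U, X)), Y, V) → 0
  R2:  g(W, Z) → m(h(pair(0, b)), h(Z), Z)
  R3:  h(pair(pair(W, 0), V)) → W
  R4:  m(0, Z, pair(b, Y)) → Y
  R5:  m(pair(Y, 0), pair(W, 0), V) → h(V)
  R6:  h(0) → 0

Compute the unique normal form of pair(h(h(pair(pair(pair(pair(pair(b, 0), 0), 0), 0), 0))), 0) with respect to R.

1. pair(h(h(pair(pair(pair(pair(pair(b, 0), 0), 0), 0), 0))), 0)  →  pair(h(pair(pair(pair(b, 0), 0), 0)), 0)   [R3 at 1.1]
2. pair(h(pair(pair(pair(b, 0), 0), 0)), 0)  →  pair(pair(b, 0), 0)   [R3 at 1]

pair(pair(b, 0), 0)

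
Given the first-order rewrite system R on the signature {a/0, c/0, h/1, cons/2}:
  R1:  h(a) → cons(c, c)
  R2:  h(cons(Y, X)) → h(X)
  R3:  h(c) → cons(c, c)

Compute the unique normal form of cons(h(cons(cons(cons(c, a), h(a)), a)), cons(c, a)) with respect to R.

cons(cons(c, c), cons(c, a))

1. cons(h(cons(cons(cons(c, a), h(a)), a)), cons(c, a))  →  cons(h(a), cons(c, a))   [R2 at 1]
2. cons(h(a), cons(c, a))  →  cons(cons(c, c), cons(c, a))   [R1 at 1]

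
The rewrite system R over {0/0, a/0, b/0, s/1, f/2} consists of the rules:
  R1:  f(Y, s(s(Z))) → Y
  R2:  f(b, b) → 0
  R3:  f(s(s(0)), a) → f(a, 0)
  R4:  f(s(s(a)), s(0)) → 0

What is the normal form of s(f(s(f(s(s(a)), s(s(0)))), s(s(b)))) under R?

s(s(s(s(a))))

1. s(f(s(f(s(s(a)), s(s(0)))), s(s(b))))  →  s(s(f(s(s(a)), s(s(0)))))   [R1 at 1]
2. s(s(f(s(s(a)), s(s(0)))))  →  s(s(s(s(a))))   [R1 at 1.1]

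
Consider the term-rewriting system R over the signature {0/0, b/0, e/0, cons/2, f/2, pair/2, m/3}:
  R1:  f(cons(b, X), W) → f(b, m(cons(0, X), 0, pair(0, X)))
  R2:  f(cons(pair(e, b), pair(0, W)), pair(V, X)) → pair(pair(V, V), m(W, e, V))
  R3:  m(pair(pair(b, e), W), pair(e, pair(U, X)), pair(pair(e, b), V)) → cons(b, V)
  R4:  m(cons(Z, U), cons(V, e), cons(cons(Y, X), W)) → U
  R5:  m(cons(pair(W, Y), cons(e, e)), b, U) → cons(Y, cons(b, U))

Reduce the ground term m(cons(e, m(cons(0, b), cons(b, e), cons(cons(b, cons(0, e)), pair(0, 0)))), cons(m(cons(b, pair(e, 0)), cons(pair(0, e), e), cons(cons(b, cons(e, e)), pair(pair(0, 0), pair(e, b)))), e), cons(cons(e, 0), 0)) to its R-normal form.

b

1. m(cons(e, m(cons(0, b), cons(b, e), cons(cons(b, cons(0, e)), pair(0, 0)))), cons(m(cons(b, pair(e, 0)), cons(pair(0, e), e), cons(cons(b, cons(e, e)), pair(pair(0, 0), pair(e, b)))), e), cons(cons(e, 0), 0))  →  m(cons(0, b), cons(b, e), cons(cons(b, cons(0, e)), pair(0, 0)))   [R4 at ε]
2. m(cons(0, b), cons(b, e), cons(cons(b, cons(0, e)), pair(0, 0)))  →  b   [R4 at ε]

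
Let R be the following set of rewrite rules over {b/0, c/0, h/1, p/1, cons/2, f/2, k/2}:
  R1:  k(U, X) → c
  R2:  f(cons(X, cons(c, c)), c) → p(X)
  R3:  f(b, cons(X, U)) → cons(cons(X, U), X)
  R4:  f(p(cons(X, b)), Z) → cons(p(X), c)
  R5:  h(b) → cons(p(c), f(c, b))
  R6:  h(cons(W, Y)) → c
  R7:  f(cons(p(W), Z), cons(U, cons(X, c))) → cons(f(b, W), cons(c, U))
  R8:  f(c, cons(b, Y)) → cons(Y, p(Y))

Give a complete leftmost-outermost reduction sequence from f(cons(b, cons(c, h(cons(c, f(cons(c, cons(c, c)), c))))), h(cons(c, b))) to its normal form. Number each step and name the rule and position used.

p(b)

1. f(cons(b, cons(c, h(cons(c, f(cons(c, cons(c, c)), c))))), h(cons(c, b)))  →  f(cons(b, cons(c, c)), h(cons(c, b)))   [R6 at 1.2.2]
2. f(cons(b, cons(c, c)), h(cons(c, b)))  →  f(cons(b, cons(c, c)), c)   [R6 at 2]
3. f(cons(b, cons(c, c)), c)  →  p(b)   [R2 at ε]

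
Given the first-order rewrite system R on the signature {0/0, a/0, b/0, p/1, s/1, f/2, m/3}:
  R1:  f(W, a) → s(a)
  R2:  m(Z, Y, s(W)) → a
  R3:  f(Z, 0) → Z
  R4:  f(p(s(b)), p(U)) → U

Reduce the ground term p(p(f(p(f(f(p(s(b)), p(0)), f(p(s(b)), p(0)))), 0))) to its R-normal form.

1. p(p(f(p(f(f(p(s(b)), p(0)), f(p(s(b)), p(0)))), 0)))  →  p(p(p(f(f(p(s(b)), p(0)), f(p(s(b)), p(0))))))   [R3 at 1.1]
2. p(p(p(f(f(p(s(b)), p(0)), f(p(s(b)), p(0))))))  →  p(p(p(f(0, f(p(s(b)), p(0))))))   [R4 at 1.1.1.1]
3. p(p(p(f(0, f(p(s(b)), p(0))))))  →  p(p(p(f(0, 0))))   [R4 at 1.1.1.2]
4. p(p(p(f(0, 0))))  →  p(p(p(0)))   [R3 at 1.1.1]

p(p(p(0)))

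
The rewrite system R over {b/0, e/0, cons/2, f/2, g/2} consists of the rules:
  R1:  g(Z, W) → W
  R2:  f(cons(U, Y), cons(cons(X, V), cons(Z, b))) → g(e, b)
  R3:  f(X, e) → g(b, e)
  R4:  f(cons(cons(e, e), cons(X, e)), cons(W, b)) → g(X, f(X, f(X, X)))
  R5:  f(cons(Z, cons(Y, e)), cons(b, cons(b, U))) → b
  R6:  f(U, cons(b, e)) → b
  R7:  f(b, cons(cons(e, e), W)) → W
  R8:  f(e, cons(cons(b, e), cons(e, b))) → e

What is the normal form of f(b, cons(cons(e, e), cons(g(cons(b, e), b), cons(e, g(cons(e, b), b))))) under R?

cons(b, cons(e, b))

1. f(b, cons(cons(e, e), cons(g(cons(b, e), b), cons(e, g(cons(e, b), b)))))  →  cons(g(cons(b, e), b), cons(e, g(cons(e, b), b)))   [R7 at ε]
2. cons(g(cons(b, e), b), cons(e, g(cons(e, b), b)))  →  cons(b, cons(e, g(cons(e, b), b)))   [R1 at 1]
3. cons(b, cons(e, g(cons(e, b), b)))  →  cons(b, cons(e, b))   [R1 at 2.2]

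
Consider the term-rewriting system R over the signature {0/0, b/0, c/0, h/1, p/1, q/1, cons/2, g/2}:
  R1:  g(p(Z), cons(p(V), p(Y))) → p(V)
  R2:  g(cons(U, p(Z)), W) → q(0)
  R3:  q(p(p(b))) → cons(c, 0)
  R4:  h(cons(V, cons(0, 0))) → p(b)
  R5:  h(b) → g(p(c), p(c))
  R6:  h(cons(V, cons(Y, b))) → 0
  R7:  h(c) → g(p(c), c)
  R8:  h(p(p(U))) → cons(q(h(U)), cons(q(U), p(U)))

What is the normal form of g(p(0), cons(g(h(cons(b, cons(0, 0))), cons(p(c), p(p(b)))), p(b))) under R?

1. g(p(0), cons(g(h(cons(b, cons(0, 0))), cons(p(c), p(p(b)))), p(b)))  →  g(p(0), cons(g(p(b), cons(p(c), p(p(b)))), p(b)))   [R4 at 2.1.1]
2. g(p(0), cons(g(p(b), cons(p(c), p(p(b)))), p(b)))  →  g(p(0), cons(p(c), p(b)))   [R1 at 2.1]
3. g(p(0), cons(p(c), p(b)))  →  p(c)   [R1 at ε]

p(c)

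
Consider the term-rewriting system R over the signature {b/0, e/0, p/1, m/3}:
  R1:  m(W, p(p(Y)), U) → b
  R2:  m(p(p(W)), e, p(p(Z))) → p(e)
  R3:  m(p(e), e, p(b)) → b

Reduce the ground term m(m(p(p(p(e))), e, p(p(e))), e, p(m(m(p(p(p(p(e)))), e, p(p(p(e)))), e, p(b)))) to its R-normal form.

b

1. m(m(p(p(p(e))), e, p(p(e))), e, p(m(m(p(p(p(p(e)))), e, p(p(p(e)))), e, p(b))))  →  m(p(e), e, p(m(m(p(p(p(p(e)))), e, p(p(p(e)))), e, p(b))))   [R2 at 1]
2. m(p(e), e, p(m(m(p(p(p(p(e)))), e, p(p(p(e)))), e, p(b))))  →  m(p(e), e, p(m(p(e), e, p(b))))   [R2 at 3.1.1]
3. m(p(e), e, p(m(p(e), e, p(b))))  →  m(p(e), e, p(b))   [R3 at 3.1]
4. m(p(e), e, p(b))  →  b   [R3 at ε]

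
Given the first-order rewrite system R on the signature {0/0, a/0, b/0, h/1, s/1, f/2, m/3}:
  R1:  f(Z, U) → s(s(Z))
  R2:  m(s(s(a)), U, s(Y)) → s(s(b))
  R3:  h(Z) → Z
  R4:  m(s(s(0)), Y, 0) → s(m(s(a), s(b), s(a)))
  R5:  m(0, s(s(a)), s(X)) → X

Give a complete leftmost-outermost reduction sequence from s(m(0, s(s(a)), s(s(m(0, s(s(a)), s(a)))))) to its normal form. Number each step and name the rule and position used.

s(s(a))

1. s(m(0, s(s(a)), s(s(m(0, s(s(a)), s(a))))))  →  s(s(m(0, s(s(a)), s(a))))   [R5 at 1]
2. s(s(m(0, s(s(a)), s(a))))  →  s(s(a))   [R5 at 1.1]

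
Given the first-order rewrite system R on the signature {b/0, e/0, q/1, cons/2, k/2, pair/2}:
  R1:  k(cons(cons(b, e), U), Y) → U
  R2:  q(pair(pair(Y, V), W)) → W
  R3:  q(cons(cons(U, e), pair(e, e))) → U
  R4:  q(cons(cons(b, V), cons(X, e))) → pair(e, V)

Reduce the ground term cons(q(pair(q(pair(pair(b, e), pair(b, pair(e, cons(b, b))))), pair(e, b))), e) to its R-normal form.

1. cons(q(pair(q(pair(pair(b, e), pair(b, pair(e, cons(b, b))))), pair(e, b))), e)  →  cons(q(pair(pair(b, pair(e, cons(b, b))), pair(e, b))), e)   [R2 at 1.1.1]
2. cons(q(pair(pair(b, pair(e, cons(b, b))), pair(e, b))), e)  →  cons(pair(e, b), e)   [R2 at 1]

cons(pair(e, b), e)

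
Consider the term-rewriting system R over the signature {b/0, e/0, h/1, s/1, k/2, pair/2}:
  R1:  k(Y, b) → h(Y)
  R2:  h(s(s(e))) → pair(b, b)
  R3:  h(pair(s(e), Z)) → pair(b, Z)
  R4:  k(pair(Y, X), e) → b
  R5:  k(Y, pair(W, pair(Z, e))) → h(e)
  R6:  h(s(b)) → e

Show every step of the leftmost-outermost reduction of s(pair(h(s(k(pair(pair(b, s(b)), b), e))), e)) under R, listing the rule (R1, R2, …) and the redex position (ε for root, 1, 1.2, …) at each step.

s(pair(e, e))

1. s(pair(h(s(k(pair(pair(b, s(b)), b), e))), e))  →  s(pair(h(s(b)), e))   [R4 at 1.1.1.1]
2. s(pair(h(s(b)), e))  →  s(pair(e, e))   [R6 at 1.1]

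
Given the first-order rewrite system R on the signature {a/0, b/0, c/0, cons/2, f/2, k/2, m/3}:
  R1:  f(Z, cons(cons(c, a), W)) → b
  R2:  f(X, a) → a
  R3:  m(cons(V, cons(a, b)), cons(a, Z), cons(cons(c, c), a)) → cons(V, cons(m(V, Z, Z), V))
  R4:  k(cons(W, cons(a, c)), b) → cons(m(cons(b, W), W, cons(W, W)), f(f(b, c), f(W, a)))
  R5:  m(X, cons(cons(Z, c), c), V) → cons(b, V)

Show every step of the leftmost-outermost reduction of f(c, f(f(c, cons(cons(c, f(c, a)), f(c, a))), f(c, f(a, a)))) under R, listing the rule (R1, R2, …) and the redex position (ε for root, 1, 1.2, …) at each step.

1. f(c, f(f(c, cons(cons(c, f(c, a)), f(c, a))), f(c, f(a, a))))  →  f(c, f(f(c, cons(cons(c, a), f(c, a))), f(c, f(a, a))))   [R2 at 2.1.2.1.2]
2. f(c, f(f(c, cons(cons(c, a), f(c, a))), f(c, f(a, a))))  →  f(c, f(b, f(c, f(a, a))))   [R1 at 2.1]
3. f(c, f(b, f(c, f(a, a))))  →  f(c, f(b, f(c, a)))   [R2 at 2.2.2]
4. f(c, f(b, f(c, a)))  →  f(c, f(b, a))   [R2 at 2.2]
5. f(c, f(b, a))  →  f(c, a)   [R2 at 2]
6. f(c, a)  →  a   [R2 at ε]

a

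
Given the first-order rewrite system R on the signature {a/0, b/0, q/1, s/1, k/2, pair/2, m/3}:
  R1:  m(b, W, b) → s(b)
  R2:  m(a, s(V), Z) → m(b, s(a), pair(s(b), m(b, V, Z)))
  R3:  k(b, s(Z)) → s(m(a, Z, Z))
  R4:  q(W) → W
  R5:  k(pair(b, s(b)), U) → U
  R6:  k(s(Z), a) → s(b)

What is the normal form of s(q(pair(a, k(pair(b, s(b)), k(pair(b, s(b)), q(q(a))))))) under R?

1. s(q(pair(a, k(pair(b, s(b)), k(pair(b, s(b)), q(q(a)))))))  →  s(pair(a, k(pair(b, s(b)), k(pair(b, s(b)), q(q(a))))))   [R4 at 1]
2. s(pair(a, k(pair(b, s(b)), k(pair(b, s(b)), q(q(a))))))  →  s(pair(a, k(pair(b, s(b)), q(q(a)))))   [R5 at 1.2]
3. s(pair(a, k(pair(b, s(b)), q(q(a)))))  →  s(pair(a, q(q(a))))   [R5 at 1.2]
4. s(pair(a, q(q(a))))  →  s(pair(a, q(a)))   [R4 at 1.2]
5. s(pair(a, q(a)))  →  s(pair(a, a))   [R4 at 1.2]

s(pair(a, a))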